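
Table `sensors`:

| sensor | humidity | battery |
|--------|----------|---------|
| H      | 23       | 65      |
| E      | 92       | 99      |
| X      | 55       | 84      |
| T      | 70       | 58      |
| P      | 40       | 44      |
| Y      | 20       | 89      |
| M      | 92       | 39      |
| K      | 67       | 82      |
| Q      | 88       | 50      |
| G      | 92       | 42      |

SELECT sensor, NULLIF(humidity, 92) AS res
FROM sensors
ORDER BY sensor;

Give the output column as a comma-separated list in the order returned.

sensor=E: humidity=92 vs 92: equal → NULL
sensor=G: humidity=92 vs 92: equal → NULL
sensor=H: humidity=23 vs 92: differ → 23
sensor=K: humidity=67 vs 92: differ → 67
sensor=M: humidity=92 vs 92: equal → NULL
sensor=P: humidity=40 vs 92: differ → 40
sensor=Q: humidity=88 vs 92: differ → 88
sensor=T: humidity=70 vs 92: differ → 70
sensor=X: humidity=55 vs 92: differ → 55
sensor=Y: humidity=20 vs 92: differ → 20

NULL, NULL, 23, 67, NULL, 40, 88, 70, 55, 20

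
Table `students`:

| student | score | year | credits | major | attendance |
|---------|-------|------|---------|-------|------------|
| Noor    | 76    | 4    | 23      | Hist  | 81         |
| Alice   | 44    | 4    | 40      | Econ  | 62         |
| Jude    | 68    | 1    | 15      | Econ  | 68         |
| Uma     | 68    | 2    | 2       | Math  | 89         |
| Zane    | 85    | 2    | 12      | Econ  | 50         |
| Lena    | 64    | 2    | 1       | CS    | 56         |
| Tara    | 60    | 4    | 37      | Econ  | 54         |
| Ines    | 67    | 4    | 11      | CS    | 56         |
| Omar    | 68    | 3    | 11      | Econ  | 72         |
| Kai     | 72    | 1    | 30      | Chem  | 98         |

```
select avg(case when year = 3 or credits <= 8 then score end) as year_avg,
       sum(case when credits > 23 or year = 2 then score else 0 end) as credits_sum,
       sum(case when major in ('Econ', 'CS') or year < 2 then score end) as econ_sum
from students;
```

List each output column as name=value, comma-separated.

year_avg=66.6666666667, credits_sum=393, econ_sum=528

[year_avg: year = 3 or credits <= 8]
student=Noor: ✗
student=Alice: ✗
student=Jude: ✗
student=Uma: ✓ → 68
student=Zane: ✗
student=Lena: ✓ → 64
student=Tara: ✗
student=Ines: ✗
student=Omar: ✓ → 68
student=Kai: ✗
year_avg = (68 + 64 + 68) / 3 = 66.6666666667
—
[credits_sum: credits > 23 or year = 2]
student=Noor: ✗
student=Alice: ✓ → 44
student=Jude: ✗
student=Uma: ✓ → 68
student=Zane: ✓ → 85
student=Lena: ✓ → 64
student=Tara: ✓ → 60
student=Ines: ✗
student=Omar: ✗
student=Kai: ✓ → 72
credits_sum = 44 + 68 + 85 + 64 + 60 + 72 = 393
—
[econ_sum: major in ('Econ', 'CS') or year < 2]
student=Noor: ✗
student=Alice: ✓ → 44
student=Jude: ✓ → 68
student=Uma: ✗
student=Zane: ✓ → 85
student=Lena: ✓ → 64
student=Tara: ✓ → 60
student=Ines: ✓ → 67
student=Omar: ✓ → 68
student=Kai: ✓ → 72
econ_sum = 44 + 68 + 85 + 64 + 60 + 67 + 68 + 72 = 528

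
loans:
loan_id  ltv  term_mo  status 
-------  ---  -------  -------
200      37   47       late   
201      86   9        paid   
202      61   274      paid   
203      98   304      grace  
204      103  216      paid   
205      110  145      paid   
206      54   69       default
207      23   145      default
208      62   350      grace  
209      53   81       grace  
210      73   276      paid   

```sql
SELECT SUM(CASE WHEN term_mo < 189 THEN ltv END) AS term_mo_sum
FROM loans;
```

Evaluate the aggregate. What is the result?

loan_id=200: ✓ → 37
loan_id=201: ✓ → 86
loan_id=202: ✗
loan_id=203: ✗
loan_id=204: ✗
loan_id=205: ✓ → 110
loan_id=206: ✓ → 54
loan_id=207: ✓ → 23
loan_id=208: ✗
loan_id=209: ✓ → 53
loan_id=210: ✗
term_mo_sum = 37 + 86 + 110 + 54 + 23 + 53 = 363

363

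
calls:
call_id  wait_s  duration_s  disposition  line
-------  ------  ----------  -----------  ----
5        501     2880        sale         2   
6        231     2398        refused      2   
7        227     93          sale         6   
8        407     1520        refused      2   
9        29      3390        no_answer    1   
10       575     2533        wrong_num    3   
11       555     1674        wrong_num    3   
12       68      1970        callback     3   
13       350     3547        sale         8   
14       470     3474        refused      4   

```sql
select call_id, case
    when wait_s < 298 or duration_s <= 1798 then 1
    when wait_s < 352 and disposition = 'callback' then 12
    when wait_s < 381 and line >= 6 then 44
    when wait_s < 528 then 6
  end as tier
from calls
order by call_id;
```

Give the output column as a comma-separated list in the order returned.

6, 1, 1, 1, 1, NULL, 1, 1, 44, 6

call_id=5: wait_s < 528 → 6
call_id=6: wait_s < 298 or duration_s <= 1798 → 1
call_id=7: wait_s < 298 or duration_s <= 1798 → 1
call_id=8: wait_s < 298 or duration_s <= 1798 → 1
call_id=9: wait_s < 298 or duration_s <= 1798 → 1
call_id=10: (no match → NULL) → NULL
call_id=11: wait_s < 298 or duration_s <= 1798 → 1
call_id=12: wait_s < 298 or duration_s <= 1798 → 1
call_id=13: wait_s < 381 and line >= 6 → 44
call_id=14: wait_s < 528 → 6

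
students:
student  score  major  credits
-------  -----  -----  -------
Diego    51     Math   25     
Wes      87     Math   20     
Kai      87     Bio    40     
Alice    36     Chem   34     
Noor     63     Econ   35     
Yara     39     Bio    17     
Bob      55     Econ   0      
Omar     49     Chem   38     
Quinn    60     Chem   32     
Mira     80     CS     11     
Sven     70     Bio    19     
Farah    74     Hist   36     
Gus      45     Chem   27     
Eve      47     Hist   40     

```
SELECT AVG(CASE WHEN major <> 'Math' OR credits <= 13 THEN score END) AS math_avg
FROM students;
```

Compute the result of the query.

58.75

student=Diego: ✗
student=Wes: ✗
student=Kai: ✓ → 87
student=Alice: ✓ → 36
student=Noor: ✓ → 63
student=Yara: ✓ → 39
student=Bob: ✓ → 55
student=Omar: ✓ → 49
student=Quinn: ✓ → 60
student=Mira: ✓ → 80
student=Sven: ✓ → 70
student=Farah: ✓ → 74
student=Gus: ✓ → 45
student=Eve: ✓ → 47
math_avg = (87 + 36 + 63 + 39 + 55 + 49 + 60 + 80 + 70 + 74 + 45 + 47) / 12 = 58.75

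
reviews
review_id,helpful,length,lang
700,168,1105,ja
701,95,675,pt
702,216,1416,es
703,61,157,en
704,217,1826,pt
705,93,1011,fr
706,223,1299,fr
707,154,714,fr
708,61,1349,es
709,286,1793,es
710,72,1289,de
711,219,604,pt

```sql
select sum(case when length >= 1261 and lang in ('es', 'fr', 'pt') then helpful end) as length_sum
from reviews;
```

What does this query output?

review_id=700: ✗
review_id=701: ✗
review_id=702: ✓ → 216
review_id=703: ✗
review_id=704: ✓ → 217
review_id=705: ✗
review_id=706: ✓ → 223
review_id=707: ✗
review_id=708: ✓ → 61
review_id=709: ✓ → 286
review_id=710: ✗
review_id=711: ✗
length_sum = 216 + 217 + 223 + 61 + 286 = 1003

1003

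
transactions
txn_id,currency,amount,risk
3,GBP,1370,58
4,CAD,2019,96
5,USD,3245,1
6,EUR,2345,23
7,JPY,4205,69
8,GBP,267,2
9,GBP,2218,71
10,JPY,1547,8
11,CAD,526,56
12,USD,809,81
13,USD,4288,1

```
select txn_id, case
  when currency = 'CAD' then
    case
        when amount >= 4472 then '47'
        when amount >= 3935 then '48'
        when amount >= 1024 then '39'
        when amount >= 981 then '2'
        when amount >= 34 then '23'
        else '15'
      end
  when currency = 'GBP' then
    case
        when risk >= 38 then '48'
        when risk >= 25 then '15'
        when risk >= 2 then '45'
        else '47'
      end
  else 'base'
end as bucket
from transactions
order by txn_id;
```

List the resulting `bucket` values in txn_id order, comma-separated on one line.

48, 39, base, base, base, 45, 48, base, 23, base, base

txn_id=3: currency='GBP' → inner[risk >= 38] → 48
txn_id=4: currency='CAD' → inner[amount >= 1024] → 39
txn_id=5: currency='USD' → outer ELSE → base
txn_id=6: currency='EUR' → outer ELSE → base
txn_id=7: currency='JPY' → outer ELSE → base
txn_id=8: currency='GBP' → inner[risk >= 2] → 45
txn_id=9: currency='GBP' → inner[risk >= 38] → 48
txn_id=10: currency='JPY' → outer ELSE → base
txn_id=11: currency='CAD' → inner[amount >= 34] → 23
txn_id=12: currency='USD' → outer ELSE → base
txn_id=13: currency='USD' → outer ELSE → base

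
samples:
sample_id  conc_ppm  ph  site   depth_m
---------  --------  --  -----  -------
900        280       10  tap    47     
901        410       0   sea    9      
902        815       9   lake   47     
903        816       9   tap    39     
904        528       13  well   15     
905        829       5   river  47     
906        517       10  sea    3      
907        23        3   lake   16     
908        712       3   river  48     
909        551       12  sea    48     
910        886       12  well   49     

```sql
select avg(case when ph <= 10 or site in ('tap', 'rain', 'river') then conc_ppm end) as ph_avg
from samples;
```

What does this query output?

sample_id=900: ✓ → 280
sample_id=901: ✓ → 410
sample_id=902: ✓ → 815
sample_id=903: ✓ → 816
sample_id=904: ✗
sample_id=905: ✓ → 829
sample_id=906: ✓ → 517
sample_id=907: ✓ → 23
sample_id=908: ✓ → 712
sample_id=909: ✗
sample_id=910: ✗
ph_avg = (280 + 410 + 815 + 816 + 829 + 517 + 23 + 712) / 8 = 550.25

550.25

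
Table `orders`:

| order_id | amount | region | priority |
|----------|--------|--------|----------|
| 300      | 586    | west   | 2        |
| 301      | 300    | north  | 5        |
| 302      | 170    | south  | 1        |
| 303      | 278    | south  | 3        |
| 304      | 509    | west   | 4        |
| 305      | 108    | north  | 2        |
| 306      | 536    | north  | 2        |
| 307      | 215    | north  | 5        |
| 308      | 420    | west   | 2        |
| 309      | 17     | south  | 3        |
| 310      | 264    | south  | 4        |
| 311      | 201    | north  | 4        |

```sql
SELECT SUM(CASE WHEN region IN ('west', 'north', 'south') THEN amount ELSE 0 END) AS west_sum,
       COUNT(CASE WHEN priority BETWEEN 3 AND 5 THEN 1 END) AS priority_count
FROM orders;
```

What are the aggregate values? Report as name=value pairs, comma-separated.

west_sum=3604, priority_count=7

[west_sum: region IN ('west', 'north', 'south')]
order_id=300: ✓ → 586
order_id=301: ✓ → 300
order_id=302: ✓ → 170
order_id=303: ✓ → 278
order_id=304: ✓ → 509
order_id=305: ✓ → 108
order_id=306: ✓ → 536
order_id=307: ✓ → 215
order_id=308: ✓ → 420
order_id=309: ✓ → 17
order_id=310: ✓ → 264
order_id=311: ✓ → 201
west_sum = 586 + 300 + 170 + 278 + 509 + 108 + 536 + 215 + 420 + 17 + 264 + 201 = 3604
—
[priority_count: priority BETWEEN 3 AND 5]
order_id=300: ✗
order_id=301: ✓ → 1
order_id=302: ✗
order_id=303: ✓ → 1
order_id=304: ✓ → 1
order_id=305: ✗
order_id=306: ✗
order_id=307: ✓ → 1
order_id=308: ✗
order_id=309: ✓ → 1
order_id=310: ✓ → 1
order_id=311: ✓ → 1
priority_count = COUNT(1, 1, 1, 1, 1, 1, 1) = 7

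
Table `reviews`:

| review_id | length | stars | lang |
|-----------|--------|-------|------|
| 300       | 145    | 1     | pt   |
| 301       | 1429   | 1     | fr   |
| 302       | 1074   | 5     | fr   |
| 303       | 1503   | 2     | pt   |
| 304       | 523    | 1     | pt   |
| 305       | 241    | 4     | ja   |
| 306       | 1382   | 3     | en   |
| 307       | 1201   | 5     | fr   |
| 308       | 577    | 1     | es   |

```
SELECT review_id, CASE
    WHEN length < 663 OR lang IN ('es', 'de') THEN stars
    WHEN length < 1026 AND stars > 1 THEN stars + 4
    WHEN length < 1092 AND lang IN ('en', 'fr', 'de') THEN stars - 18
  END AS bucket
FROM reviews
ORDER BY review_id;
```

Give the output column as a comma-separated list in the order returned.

review_id=300: length < 663 OR lang IN ('es', 'de') → 1
review_id=301: (no match → NULL) → NULL
review_id=302: length < 1092 AND lang IN ('en', 'fr', 'de') → -13
review_id=303: (no match → NULL) → NULL
review_id=304: length < 663 OR lang IN ('es', 'de') → 1
review_id=305: length < 663 OR lang IN ('es', 'de') → 4
review_id=306: (no match → NULL) → NULL
review_id=307: (no match → NULL) → NULL
review_id=308: length < 663 OR lang IN ('es', 'de') → 1

1, NULL, -13, NULL, 1, 4, NULL, NULL, 1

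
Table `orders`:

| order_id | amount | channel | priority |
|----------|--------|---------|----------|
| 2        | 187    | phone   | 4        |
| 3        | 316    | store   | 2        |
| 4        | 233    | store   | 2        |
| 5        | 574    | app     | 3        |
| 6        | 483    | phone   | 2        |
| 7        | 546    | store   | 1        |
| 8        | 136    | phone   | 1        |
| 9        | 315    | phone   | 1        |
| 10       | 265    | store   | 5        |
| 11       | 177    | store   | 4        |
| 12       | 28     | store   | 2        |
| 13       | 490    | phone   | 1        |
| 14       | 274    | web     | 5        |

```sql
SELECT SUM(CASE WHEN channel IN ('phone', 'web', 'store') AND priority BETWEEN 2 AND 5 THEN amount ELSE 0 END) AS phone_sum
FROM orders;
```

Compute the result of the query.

order_id=2: ✓ → 187
order_id=3: ✓ → 316
order_id=4: ✓ → 233
order_id=5: ✗
order_id=6: ✓ → 483
order_id=7: ✗
order_id=8: ✗
order_id=9: ✗
order_id=10: ✓ → 265
order_id=11: ✓ → 177
order_id=12: ✓ → 28
order_id=13: ✗
order_id=14: ✓ → 274
phone_sum = 187 + 316 + 233 + 483 + 265 + 177 + 28 + 274 = 1963

1963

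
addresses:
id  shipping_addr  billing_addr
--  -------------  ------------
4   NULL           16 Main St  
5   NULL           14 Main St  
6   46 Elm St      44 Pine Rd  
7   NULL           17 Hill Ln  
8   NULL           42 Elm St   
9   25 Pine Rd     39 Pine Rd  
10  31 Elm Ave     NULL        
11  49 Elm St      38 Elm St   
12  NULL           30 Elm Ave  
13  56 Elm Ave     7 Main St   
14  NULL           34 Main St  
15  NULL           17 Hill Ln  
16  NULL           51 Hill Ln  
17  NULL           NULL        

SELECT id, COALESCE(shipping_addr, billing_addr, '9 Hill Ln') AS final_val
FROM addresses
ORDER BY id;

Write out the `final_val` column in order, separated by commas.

id=4: shipping_addr=NULL, billing_addr=16 Main St → 16 Main St
id=5: shipping_addr=NULL, billing_addr=14 Main St → 14 Main St
id=6: shipping_addr=46 Elm St → 46 Elm St
id=7: shipping_addr=NULL, billing_addr=17 Hill Ln → 17 Hill Ln
id=8: shipping_addr=NULL, billing_addr=42 Elm St → 42 Elm St
id=9: shipping_addr=25 Pine Rd → 25 Pine Rd
id=10: shipping_addr=31 Elm Ave → 31 Elm Ave
id=11: shipping_addr=49 Elm St → 49 Elm St
id=12: shipping_addr=NULL, billing_addr=30 Elm Ave → 30 Elm Ave
id=13: shipping_addr=56 Elm Ave → 56 Elm Ave
id=14: shipping_addr=NULL, billing_addr=34 Main St → 34 Main St
id=15: shipping_addr=NULL, billing_addr=17 Hill Ln → 17 Hill Ln
id=16: shipping_addr=NULL, billing_addr=51 Hill Ln → 51 Hill Ln
id=17: shipping_addr=NULL, billing_addr=NULL, → literal 9 Hill Ln → 9 Hill Ln

16 Main St, 14 Main St, 46 Elm St, 17 Hill Ln, 42 Elm St, 25 Pine Rd, 31 Elm Ave, 49 Elm St, 30 Elm Ave, 56 Elm Ave, 34 Main St, 17 Hill Ln, 51 Hill Ln, 9 Hill Ln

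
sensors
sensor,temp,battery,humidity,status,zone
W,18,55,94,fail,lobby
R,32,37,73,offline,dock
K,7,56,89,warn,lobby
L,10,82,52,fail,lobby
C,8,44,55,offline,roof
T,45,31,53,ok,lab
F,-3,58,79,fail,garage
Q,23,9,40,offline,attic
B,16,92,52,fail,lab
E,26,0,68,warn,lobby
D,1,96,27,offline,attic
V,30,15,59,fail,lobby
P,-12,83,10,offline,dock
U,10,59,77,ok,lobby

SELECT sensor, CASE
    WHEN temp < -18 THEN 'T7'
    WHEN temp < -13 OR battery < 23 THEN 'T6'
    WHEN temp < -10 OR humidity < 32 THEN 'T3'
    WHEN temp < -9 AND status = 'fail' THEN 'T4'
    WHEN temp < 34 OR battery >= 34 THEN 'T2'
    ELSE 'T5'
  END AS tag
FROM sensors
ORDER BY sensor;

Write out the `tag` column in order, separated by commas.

sensor=B: temp < 34 OR battery >= 34 → T2
sensor=C: temp < 34 OR battery >= 34 → T2
sensor=D: temp < -10 OR humidity < 32 → T3
sensor=E: temp < -13 OR battery < 23 → T6
sensor=F: temp < 34 OR battery >= 34 → T2
sensor=K: temp < 34 OR battery >= 34 → T2
sensor=L: temp < 34 OR battery >= 34 → T2
sensor=P: temp < -10 OR humidity < 32 → T3
sensor=Q: temp < -13 OR battery < 23 → T6
sensor=R: temp < 34 OR battery >= 34 → T2
sensor=T: ELSE → T5
sensor=U: temp < 34 OR battery >= 34 → T2
sensor=V: temp < -13 OR battery < 23 → T6
sensor=W: temp < 34 OR battery >= 34 → T2

T2, T2, T3, T6, T2, T2, T2, T3, T6, T2, T5, T2, T6, T2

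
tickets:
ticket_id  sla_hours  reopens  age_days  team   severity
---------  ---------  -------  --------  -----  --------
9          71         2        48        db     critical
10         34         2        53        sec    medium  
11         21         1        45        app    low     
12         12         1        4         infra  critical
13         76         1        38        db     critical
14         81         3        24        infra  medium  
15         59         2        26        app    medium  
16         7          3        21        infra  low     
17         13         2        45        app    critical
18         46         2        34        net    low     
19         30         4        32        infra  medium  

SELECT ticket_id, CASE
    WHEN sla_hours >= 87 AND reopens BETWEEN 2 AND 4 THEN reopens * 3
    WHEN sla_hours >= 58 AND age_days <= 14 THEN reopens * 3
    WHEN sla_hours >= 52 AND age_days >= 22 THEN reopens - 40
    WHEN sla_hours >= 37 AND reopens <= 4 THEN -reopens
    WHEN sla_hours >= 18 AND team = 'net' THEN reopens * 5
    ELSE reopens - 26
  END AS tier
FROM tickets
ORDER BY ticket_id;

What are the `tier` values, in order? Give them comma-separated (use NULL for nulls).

-38, -24, -25, -25, -39, -37, -38, -23, -24, -2, -22

ticket_id=9: sla_hours >= 52 AND age_days >= 22 → -38
ticket_id=10: ELSE → -24
ticket_id=11: ELSE → -25
ticket_id=12: ELSE → -25
ticket_id=13: sla_hours >= 52 AND age_days >= 22 → -39
ticket_id=14: sla_hours >= 52 AND age_days >= 22 → -37
ticket_id=15: sla_hours >= 52 AND age_days >= 22 → -38
ticket_id=16: ELSE → -23
ticket_id=17: ELSE → -24
ticket_id=18: sla_hours >= 37 AND reopens <= 4 → -2
ticket_id=19: ELSE → -22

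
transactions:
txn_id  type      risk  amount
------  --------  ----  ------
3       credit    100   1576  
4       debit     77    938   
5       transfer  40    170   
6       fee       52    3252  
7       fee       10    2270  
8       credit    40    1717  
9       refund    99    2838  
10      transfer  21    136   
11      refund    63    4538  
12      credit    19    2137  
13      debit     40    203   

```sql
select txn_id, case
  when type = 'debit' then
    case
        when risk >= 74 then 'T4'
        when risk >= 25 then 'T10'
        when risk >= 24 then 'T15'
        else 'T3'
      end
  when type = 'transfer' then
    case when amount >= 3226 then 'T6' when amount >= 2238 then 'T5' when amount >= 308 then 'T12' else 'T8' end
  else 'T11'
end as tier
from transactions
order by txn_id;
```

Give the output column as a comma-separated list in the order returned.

T11, T4, T8, T11, T11, T11, T11, T8, T11, T11, T10

txn_id=3: type='credit' → outer ELSE → T11
txn_id=4: type='debit' → inner[risk >= 74] → T4
txn_id=5: type='transfer' → inner[ELSE] → T8
txn_id=6: type='fee' → outer ELSE → T11
txn_id=7: type='fee' → outer ELSE → T11
txn_id=8: type='credit' → outer ELSE → T11
txn_id=9: type='refund' → outer ELSE → T11
txn_id=10: type='transfer' → inner[ELSE] → T8
txn_id=11: type='refund' → outer ELSE → T11
txn_id=12: type='credit' → outer ELSE → T11
txn_id=13: type='debit' → inner[risk >= 25] → T10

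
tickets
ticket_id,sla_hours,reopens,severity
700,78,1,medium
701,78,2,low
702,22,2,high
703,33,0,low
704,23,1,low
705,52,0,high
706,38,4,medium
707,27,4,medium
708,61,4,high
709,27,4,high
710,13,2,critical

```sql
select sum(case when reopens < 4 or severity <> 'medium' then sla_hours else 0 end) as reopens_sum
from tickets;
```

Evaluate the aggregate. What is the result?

ticket_id=700: ✓ → 78
ticket_id=701: ✓ → 78
ticket_id=702: ✓ → 22
ticket_id=703: ✓ → 33
ticket_id=704: ✓ → 23
ticket_id=705: ✓ → 52
ticket_id=706: ✗
ticket_id=707: ✗
ticket_id=708: ✓ → 61
ticket_id=709: ✓ → 27
ticket_id=710: ✓ → 13
reopens_sum = 78 + 78 + 22 + 33 + 23 + 52 + 61 + 27 + 13 = 387

387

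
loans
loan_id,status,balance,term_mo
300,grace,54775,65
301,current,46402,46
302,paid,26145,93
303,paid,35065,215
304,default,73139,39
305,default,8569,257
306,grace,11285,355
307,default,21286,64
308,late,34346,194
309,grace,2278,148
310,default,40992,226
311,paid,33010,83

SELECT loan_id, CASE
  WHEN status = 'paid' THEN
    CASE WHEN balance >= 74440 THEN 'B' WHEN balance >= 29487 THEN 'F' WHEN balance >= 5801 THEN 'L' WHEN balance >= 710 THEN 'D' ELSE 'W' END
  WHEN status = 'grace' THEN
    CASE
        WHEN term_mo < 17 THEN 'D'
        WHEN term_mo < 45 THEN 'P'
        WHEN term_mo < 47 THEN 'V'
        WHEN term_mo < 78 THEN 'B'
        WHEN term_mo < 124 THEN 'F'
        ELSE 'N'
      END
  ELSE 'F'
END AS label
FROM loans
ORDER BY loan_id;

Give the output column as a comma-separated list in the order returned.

loan_id=300: status='grace' → inner[term_mo < 78] → B
loan_id=301: status='current' → outer ELSE → F
loan_id=302: status='paid' → inner[balance >= 5801] → L
loan_id=303: status='paid' → inner[balance >= 29487] → F
loan_id=304: status='default' → outer ELSE → F
loan_id=305: status='default' → outer ELSE → F
loan_id=306: status='grace' → inner[ELSE] → N
loan_id=307: status='default' → outer ELSE → F
loan_id=308: status='late' → outer ELSE → F
loan_id=309: status='grace' → inner[ELSE] → N
loan_id=310: status='default' → outer ELSE → F
loan_id=311: status='paid' → inner[balance >= 29487] → F

B, F, L, F, F, F, N, F, F, N, F, F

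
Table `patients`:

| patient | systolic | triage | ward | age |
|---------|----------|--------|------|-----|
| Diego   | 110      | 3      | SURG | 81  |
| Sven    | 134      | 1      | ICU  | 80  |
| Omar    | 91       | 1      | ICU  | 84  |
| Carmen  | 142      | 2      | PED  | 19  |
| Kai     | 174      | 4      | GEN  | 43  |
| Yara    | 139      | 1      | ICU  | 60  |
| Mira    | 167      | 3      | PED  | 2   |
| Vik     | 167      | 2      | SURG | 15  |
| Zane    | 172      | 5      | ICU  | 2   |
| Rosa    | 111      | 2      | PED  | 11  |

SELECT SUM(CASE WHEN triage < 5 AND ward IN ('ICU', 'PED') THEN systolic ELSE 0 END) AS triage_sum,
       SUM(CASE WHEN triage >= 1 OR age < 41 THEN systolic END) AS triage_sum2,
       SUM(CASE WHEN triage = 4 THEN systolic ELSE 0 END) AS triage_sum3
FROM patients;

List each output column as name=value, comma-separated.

[triage_sum: triage < 5 AND ward IN ('ICU', 'PED')]
patient=Diego: ✗
patient=Sven: ✓ → 134
patient=Omar: ✓ → 91
patient=Carmen: ✓ → 142
patient=Kai: ✗
patient=Yara: ✓ → 139
patient=Mira: ✓ → 167
patient=Vik: ✗
patient=Zane: ✗
patient=Rosa: ✓ → 111
triage_sum = 134 + 91 + 142 + 139 + 167 + 111 = 784
—
[triage_sum2: triage >= 1 OR age < 41]
patient=Diego: ✓ → 110
patient=Sven: ✓ → 134
patient=Omar: ✓ → 91
patient=Carmen: ✓ → 142
patient=Kai: ✓ → 174
patient=Yara: ✓ → 139
patient=Mira: ✓ → 167
patient=Vik: ✓ → 167
patient=Zane: ✓ → 172
patient=Rosa: ✓ → 111
triage_sum2 = 110 + 134 + 91 + 142 + 174 + 139 + 167 + 167 + 172 + 111 = 1407
—
[triage_sum3: triage = 4]
patient=Diego: ✗
patient=Sven: ✗
patient=Omar: ✗
patient=Carmen: ✗
patient=Kai: ✓ → 174
patient=Yara: ✗
patient=Mira: ✗
patient=Vik: ✗
patient=Zane: ✗
patient=Rosa: ✗
triage_sum3 = 174

triage_sum=784, triage_sum2=1407, triage_sum3=174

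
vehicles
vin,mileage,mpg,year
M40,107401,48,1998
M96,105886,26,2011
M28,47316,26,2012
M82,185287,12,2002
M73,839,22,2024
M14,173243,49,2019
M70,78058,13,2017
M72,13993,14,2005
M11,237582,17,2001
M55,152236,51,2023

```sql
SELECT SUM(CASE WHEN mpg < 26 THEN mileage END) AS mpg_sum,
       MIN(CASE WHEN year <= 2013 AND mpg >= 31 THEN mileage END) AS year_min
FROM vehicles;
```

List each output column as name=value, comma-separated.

[mpg_sum: mpg < 26]
vin=M40: ✗
vin=M96: ✗
vin=M28: ✗
vin=M82: ✓ → 185287
vin=M73: ✓ → 839
vin=M14: ✗
vin=M70: ✓ → 78058
vin=M72: ✓ → 13993
vin=M11: ✓ → 237582
vin=M55: ✗
mpg_sum = 185287 + 839 + 78058 + 13993 + 237582 = 515759
—
[year_min: year <= 2013 AND mpg >= 31]
vin=M40: ✓ → 107401
vin=M96: ✗
vin=M28: ✗
vin=M82: ✗
vin=M73: ✗
vin=M14: ✗
vin=M70: ✗
vin=M72: ✗
vin=M11: ✗
vin=M55: ✗
year_min = MIN(107401) = 107401

mpg_sum=515759, year_min=107401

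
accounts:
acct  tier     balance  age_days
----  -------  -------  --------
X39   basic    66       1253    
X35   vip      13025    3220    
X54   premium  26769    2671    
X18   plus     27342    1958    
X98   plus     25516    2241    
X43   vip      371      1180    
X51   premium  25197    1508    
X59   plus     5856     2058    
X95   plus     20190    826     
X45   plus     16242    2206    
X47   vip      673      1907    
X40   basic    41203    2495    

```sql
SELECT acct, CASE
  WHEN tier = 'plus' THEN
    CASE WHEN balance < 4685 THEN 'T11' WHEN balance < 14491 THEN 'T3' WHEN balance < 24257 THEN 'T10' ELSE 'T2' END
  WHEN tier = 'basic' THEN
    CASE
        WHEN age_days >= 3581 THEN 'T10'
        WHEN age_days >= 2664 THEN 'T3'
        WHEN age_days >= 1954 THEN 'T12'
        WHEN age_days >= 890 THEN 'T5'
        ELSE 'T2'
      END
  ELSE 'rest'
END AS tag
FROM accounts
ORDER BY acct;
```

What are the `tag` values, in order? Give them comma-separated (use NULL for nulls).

T2, rest, T5, T12, rest, T10, rest, rest, rest, T3, T10, T2

acct=X18: tier='plus' → inner[ELSE] → T2
acct=X35: tier='vip' → outer ELSE → rest
acct=X39: tier='basic' → inner[age_days >= 890] → T5
acct=X40: tier='basic' → inner[age_days >= 1954] → T12
acct=X43: tier='vip' → outer ELSE → rest
acct=X45: tier='plus' → inner[balance < 24257] → T10
acct=X47: tier='vip' → outer ELSE → rest
acct=X51: tier='premium' → outer ELSE → rest
acct=X54: tier='premium' → outer ELSE → rest
acct=X59: tier='plus' → inner[balance < 14491] → T3
acct=X95: tier='plus' → inner[balance < 24257] → T10
acct=X98: tier='plus' → inner[ELSE] → T2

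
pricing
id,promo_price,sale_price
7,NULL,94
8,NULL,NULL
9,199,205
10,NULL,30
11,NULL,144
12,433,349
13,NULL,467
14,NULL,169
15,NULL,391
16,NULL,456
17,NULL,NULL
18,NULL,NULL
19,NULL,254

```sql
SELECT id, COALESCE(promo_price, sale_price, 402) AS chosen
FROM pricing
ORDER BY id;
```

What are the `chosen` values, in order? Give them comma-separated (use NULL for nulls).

94, 402, 199, 30, 144, 433, 467, 169, 391, 456, 402, 402, 254

id=7: promo_price=NULL, sale_price=94 → 94
id=8: promo_price=NULL, sale_price=NULL, → literal 402 → 402
id=9: promo_price=199 → 199
id=10: promo_price=NULL, sale_price=30 → 30
id=11: promo_price=NULL, sale_price=144 → 144
id=12: promo_price=433 → 433
id=13: promo_price=NULL, sale_price=467 → 467
id=14: promo_price=NULL, sale_price=169 → 169
id=15: promo_price=NULL, sale_price=391 → 391
id=16: promo_price=NULL, sale_price=456 → 456
id=17: promo_price=NULL, sale_price=NULL, → literal 402 → 402
id=18: promo_price=NULL, sale_price=NULL, → literal 402 → 402
id=19: promo_price=NULL, sale_price=254 → 254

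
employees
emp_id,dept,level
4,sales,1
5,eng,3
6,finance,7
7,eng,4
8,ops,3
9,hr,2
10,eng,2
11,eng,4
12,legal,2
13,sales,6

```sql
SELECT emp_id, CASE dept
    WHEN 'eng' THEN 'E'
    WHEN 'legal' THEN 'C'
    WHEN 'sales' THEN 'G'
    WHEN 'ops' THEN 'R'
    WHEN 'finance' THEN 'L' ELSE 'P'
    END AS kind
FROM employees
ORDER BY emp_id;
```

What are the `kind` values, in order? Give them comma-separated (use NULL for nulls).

G, E, L, E, R, P, E, E, C, G

emp_id=4: dept='sales' → G
emp_id=5: dept='eng' → E
emp_id=6: dept='finance' → L
emp_id=7: dept='eng' → E
emp_id=8: dept='ops' → R
emp_id=9: ELSE → P
emp_id=10: dept='eng' → E
emp_id=11: dept='eng' → E
emp_id=12: dept='legal' → C
emp_id=13: dept='sales' → G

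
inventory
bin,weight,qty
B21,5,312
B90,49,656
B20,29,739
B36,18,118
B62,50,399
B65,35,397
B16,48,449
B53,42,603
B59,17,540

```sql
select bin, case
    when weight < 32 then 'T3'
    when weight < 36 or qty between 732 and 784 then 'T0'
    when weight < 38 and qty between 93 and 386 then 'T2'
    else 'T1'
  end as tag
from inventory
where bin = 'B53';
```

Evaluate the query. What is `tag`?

bin = B53: weight=42, qty=603.
weight < 32 → false
weight < 36 or qty between 732 and 784 → false
weight < 38 and qty between 93 and 386 → false
No prior WHEN matched → ELSE → T1

T1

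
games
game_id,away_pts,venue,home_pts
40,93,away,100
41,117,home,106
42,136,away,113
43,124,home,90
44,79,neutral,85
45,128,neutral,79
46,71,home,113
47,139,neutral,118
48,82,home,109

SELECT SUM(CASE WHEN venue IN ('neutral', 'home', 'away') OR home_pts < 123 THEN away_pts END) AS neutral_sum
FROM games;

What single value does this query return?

game_id=40: ✓ → 93
game_id=41: ✓ → 117
game_id=42: ✓ → 136
game_id=43: ✓ → 124
game_id=44: ✓ → 79
game_id=45: ✓ → 128
game_id=46: ✓ → 71
game_id=47: ✓ → 139
game_id=48: ✓ → 82
neutral_sum = 93 + 117 + 136 + 124 + 79 + 128 + 71 + 139 + 82 = 969

969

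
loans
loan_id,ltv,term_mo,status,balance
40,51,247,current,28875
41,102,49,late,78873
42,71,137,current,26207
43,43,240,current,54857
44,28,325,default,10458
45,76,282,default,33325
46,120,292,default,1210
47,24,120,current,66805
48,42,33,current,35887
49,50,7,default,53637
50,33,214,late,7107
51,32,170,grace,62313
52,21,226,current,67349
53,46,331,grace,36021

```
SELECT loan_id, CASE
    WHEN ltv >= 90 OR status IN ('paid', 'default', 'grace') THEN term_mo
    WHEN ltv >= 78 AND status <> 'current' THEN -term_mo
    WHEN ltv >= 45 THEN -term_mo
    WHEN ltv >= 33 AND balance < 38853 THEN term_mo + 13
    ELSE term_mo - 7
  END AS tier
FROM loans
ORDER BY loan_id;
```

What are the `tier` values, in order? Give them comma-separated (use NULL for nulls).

loan_id=40: ltv >= 45 → -247
loan_id=41: ltv >= 90 OR status IN ('paid', 'default', 'grace') → 49
loan_id=42: ltv >= 45 → -137
loan_id=43: ELSE → 233
loan_id=44: ltv >= 90 OR status IN ('paid', 'default', 'grace') → 325
loan_id=45: ltv >= 90 OR status IN ('paid', 'default', 'grace') → 282
loan_id=46: ltv >= 90 OR status IN ('paid', 'default', 'grace') → 292
loan_id=47: ELSE → 113
loan_id=48: ltv >= 33 AND balance < 38853 → 46
loan_id=49: ltv >= 90 OR status IN ('paid', 'default', 'grace') → 7
loan_id=50: ltv >= 33 AND balance < 38853 → 227
loan_id=51: ltv >= 90 OR status IN ('paid', 'default', 'grace') → 170
loan_id=52: ELSE → 219
loan_id=53: ltv >= 90 OR status IN ('paid', 'default', 'grace') → 331

-247, 49, -137, 233, 325, 282, 292, 113, 46, 7, 227, 170, 219, 331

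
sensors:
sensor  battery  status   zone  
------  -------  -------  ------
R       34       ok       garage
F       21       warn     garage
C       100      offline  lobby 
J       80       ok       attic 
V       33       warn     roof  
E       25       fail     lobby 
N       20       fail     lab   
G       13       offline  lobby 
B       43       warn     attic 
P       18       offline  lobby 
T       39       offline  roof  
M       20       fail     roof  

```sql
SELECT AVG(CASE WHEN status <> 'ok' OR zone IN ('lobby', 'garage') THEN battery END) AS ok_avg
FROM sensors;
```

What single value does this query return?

sensor=R: ✓ → 34
sensor=F: ✓ → 21
sensor=C: ✓ → 100
sensor=J: ✗
sensor=V: ✓ → 33
sensor=E: ✓ → 25
sensor=N: ✓ → 20
sensor=G: ✓ → 13
sensor=B: ✓ → 43
sensor=P: ✓ → 18
sensor=T: ✓ → 39
sensor=M: ✓ → 20
ok_avg = (34 + 21 + 100 + 33 + 25 + 20 + 13 + 43 + 18 + 39 + 20) / 11 = 33.2727272727

33.2727272727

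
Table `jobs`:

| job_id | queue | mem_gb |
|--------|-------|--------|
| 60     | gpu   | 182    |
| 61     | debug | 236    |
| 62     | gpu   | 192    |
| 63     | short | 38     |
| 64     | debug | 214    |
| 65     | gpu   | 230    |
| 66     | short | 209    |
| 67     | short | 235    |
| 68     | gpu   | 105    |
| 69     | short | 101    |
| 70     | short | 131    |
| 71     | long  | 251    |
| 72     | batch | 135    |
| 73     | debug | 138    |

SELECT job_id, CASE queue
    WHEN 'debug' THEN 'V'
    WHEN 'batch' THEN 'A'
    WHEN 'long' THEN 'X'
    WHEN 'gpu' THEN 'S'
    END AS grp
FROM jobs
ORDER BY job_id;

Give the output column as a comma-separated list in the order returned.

S, V, S, NULL, V, S, NULL, NULL, S, NULL, NULL, X, A, V

job_id=60: queue='gpu' → S
job_id=61: queue='debug' → V
job_id=62: queue='gpu' → S
job_id=63: (no match → NULL) → NULL
job_id=64: queue='debug' → V
job_id=65: queue='gpu' → S
job_id=66: (no match → NULL) → NULL
job_id=67: (no match → NULL) → NULL
job_id=68: queue='gpu' → S
job_id=69: (no match → NULL) → NULL
job_id=70: (no match → NULL) → NULL
job_id=71: queue='long' → X
job_id=72: queue='batch' → A
job_id=73: queue='debug' → V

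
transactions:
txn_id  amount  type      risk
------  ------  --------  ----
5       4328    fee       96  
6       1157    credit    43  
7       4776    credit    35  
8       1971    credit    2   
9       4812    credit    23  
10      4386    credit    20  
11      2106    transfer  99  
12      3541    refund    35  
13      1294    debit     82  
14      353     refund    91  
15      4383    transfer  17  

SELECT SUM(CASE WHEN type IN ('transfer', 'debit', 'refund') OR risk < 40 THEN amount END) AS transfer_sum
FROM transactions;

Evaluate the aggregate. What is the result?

txn_id=5: ✗
txn_id=6: ✗
txn_id=7: ✓ → 4776
txn_id=8: ✓ → 1971
txn_id=9: ✓ → 4812
txn_id=10: ✓ → 4386
txn_id=11: ✓ → 2106
txn_id=12: ✓ → 3541
txn_id=13: ✓ → 1294
txn_id=14: ✓ → 353
txn_id=15: ✓ → 4383
transfer_sum = 4776 + 1971 + 4812 + 4386 + 2106 + 3541 + 1294 + 353 + 4383 = 27622

27622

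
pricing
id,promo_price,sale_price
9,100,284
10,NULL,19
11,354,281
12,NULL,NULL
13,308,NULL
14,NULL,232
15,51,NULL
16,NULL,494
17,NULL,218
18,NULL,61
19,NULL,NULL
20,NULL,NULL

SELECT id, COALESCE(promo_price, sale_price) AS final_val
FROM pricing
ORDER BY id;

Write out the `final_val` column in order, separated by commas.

100, 19, 354, NULL, 308, 232, 51, 494, 218, 61, NULL, NULL

id=9: promo_price=100 → 100
id=10: promo_price=NULL, sale_price=19 → 19
id=11: promo_price=354 → 354
id=12: promo_price=NULL, sale_price=NULL (all NULL) → NULL
id=13: promo_price=308 → 308
id=14: promo_price=NULL, sale_price=232 → 232
id=15: promo_price=51 → 51
id=16: promo_price=NULL, sale_price=494 → 494
id=17: promo_price=NULL, sale_price=218 → 218
id=18: promo_price=NULL, sale_price=61 → 61
id=19: promo_price=NULL, sale_price=NULL (all NULL) → NULL
id=20: promo_price=NULL, sale_price=NULL (all NULL) → NULL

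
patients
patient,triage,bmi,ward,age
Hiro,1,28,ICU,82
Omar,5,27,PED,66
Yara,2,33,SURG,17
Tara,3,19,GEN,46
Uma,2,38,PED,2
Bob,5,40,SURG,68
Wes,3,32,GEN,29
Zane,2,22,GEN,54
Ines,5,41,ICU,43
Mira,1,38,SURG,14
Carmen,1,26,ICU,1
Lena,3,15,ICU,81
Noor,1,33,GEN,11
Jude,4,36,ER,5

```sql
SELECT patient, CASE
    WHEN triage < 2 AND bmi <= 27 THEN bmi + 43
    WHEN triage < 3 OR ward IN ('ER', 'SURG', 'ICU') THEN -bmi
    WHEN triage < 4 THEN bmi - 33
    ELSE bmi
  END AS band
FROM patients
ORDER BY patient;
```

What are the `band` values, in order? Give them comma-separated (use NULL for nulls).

patient=Bob: triage < 3 OR ward IN ('ER', 'SURG', 'ICU') → -40
patient=Carmen: triage < 2 AND bmi <= 27 → 69
patient=Hiro: triage < 3 OR ward IN ('ER', 'SURG', 'ICU') → -28
patient=Ines: triage < 3 OR ward IN ('ER', 'SURG', 'ICU') → -41
patient=Jude: triage < 3 OR ward IN ('ER', 'SURG', 'ICU') → -36
patient=Lena: triage < 3 OR ward IN ('ER', 'SURG', 'ICU') → -15
patient=Mira: triage < 3 OR ward IN ('ER', 'SURG', 'ICU') → -38
patient=Noor: triage < 3 OR ward IN ('ER', 'SURG', 'ICU') → -33
patient=Omar: ELSE → 27
patient=Tara: triage < 4 → -14
patient=Uma: triage < 3 OR ward IN ('ER', 'SURG', 'ICU') → -38
patient=Wes: triage < 4 → -1
patient=Yara: triage < 3 OR ward IN ('ER', 'SURG', 'ICU') → -33
patient=Zane: triage < 3 OR ward IN ('ER', 'SURG', 'ICU') → -22

-40, 69, -28, -41, -36, -15, -38, -33, 27, -14, -38, -1, -33, -22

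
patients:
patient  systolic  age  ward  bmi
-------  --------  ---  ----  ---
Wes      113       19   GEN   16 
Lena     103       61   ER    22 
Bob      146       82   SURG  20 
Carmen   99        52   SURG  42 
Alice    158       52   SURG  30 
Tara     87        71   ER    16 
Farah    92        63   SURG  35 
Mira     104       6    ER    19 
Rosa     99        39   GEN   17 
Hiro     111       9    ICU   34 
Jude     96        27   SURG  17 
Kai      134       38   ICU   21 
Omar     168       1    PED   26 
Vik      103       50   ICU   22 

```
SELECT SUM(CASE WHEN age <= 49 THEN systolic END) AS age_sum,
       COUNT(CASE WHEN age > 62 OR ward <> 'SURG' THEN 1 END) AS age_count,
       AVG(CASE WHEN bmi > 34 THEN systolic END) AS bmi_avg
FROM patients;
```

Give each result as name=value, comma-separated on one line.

age_sum=825, age_count=11, bmi_avg=95.5

[age_sum: age <= 49]
patient=Wes: ✓ → 113
patient=Lena: ✗
patient=Bob: ✗
patient=Carmen: ✗
patient=Alice: ✗
patient=Tara: ✗
patient=Farah: ✗
patient=Mira: ✓ → 104
patient=Rosa: ✓ → 99
patient=Hiro: ✓ → 111
patient=Jude: ✓ → 96
patient=Kai: ✓ → 134
patient=Omar: ✓ → 168
patient=Vik: ✗
age_sum = 113 + 104 + 99 + 111 + 96 + 134 + 168 = 825
—
[age_count: age > 62 OR ward <> 'SURG']
patient=Wes: ✓ → 1
patient=Lena: ✓ → 1
patient=Bob: ✓ → 1
patient=Carmen: ✗
patient=Alice: ✗
patient=Tara: ✓ → 1
patient=Farah: ✓ → 1
patient=Mira: ✓ → 1
patient=Rosa: ✓ → 1
patient=Hiro: ✓ → 1
patient=Jude: ✗
patient=Kai: ✓ → 1
patient=Omar: ✓ → 1
patient=Vik: ✓ → 1
age_count = COUNT(1, 1, 1, 1, 1, 1, 1, 1, 1, 1, 1) = 11
—
[bmi_avg: bmi > 34]
patient=Wes: ✗
patient=Lena: ✗
patient=Bob: ✗
patient=Carmen: ✓ → 99
patient=Alice: ✗
patient=Tara: ✗
patient=Farah: ✓ → 92
patient=Mira: ✗
patient=Rosa: ✗
patient=Hiro: ✗
patient=Jude: ✗
patient=Kai: ✗
patient=Omar: ✗
patient=Vik: ✗
bmi_avg = (99 + 92) / 2 = 95.5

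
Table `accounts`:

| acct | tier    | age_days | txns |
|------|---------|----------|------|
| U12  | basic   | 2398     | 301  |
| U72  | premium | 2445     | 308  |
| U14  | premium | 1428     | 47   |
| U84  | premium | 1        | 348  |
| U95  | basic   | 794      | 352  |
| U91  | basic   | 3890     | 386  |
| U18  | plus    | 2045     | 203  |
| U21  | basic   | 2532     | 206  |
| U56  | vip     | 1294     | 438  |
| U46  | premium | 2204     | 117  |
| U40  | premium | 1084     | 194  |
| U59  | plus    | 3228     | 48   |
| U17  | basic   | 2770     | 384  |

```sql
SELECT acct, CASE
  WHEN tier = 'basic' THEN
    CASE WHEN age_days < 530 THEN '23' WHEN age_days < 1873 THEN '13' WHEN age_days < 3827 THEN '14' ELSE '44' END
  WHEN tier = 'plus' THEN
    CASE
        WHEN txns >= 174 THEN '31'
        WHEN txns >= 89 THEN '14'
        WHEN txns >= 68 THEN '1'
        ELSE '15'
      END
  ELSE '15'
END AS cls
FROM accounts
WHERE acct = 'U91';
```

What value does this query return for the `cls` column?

44

acct = U91: tier=basic, age_days=3890, txns=386.
tier='basic' → inner[ELSE] → 44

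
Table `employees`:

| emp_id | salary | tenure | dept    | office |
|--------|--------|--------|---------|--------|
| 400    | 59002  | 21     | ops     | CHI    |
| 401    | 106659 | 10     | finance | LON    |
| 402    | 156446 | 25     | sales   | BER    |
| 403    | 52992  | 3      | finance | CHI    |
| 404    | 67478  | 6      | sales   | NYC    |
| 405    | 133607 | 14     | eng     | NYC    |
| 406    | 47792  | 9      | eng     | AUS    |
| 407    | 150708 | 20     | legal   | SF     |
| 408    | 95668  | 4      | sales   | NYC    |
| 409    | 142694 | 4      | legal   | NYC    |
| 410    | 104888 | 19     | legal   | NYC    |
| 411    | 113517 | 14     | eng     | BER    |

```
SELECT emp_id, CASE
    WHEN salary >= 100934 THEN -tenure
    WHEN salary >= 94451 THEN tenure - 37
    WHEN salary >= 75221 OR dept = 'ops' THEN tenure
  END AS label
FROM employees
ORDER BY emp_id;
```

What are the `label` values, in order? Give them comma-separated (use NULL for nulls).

21, -10, -25, NULL, NULL, -14, NULL, -20, -33, -4, -19, -14

emp_id=400: salary >= 75221 OR dept = 'ops' → 21
emp_id=401: salary >= 100934 → -10
emp_id=402: salary >= 100934 → -25
emp_id=403: (no match → NULL) → NULL
emp_id=404: (no match → NULL) → NULL
emp_id=405: salary >= 100934 → -14
emp_id=406: (no match → NULL) → NULL
emp_id=407: salary >= 100934 → -20
emp_id=408: salary >= 94451 → -33
emp_id=409: salary >= 100934 → -4
emp_id=410: salary >= 100934 → -19
emp_id=411: salary >= 100934 → -14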